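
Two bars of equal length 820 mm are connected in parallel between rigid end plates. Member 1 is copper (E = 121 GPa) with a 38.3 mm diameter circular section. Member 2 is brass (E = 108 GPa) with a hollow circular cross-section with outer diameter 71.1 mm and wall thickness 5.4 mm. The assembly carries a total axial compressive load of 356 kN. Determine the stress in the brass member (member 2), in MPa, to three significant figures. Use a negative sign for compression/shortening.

-148 MPa

A_1 = 1152 mm².
A_2 = 1115 mm².
Equal strain + equilibrium ⇒ each member carries load in proportion to AE: A₁E₁ = 139400000 N, A₂E₂ = 120400000 N, ΣAE = 259800000 N.
σ₂ = P·E₂/ΣAE = -356000·108000/259800000 = -148 MPa.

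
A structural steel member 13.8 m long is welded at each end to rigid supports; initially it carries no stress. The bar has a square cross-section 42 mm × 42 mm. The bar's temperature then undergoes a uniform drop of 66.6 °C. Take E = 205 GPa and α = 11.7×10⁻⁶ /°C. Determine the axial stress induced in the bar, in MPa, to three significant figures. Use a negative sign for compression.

160 MPa

Free thermal expansion αLΔT = 11.7e-6 · 13800 · -66.6 = -10.75 mm.
The walls impose strain ε = −(-10.75)/13800 = 7.7922e-04; σ = Eε = 205000 · 7.7922e-04 = 159.7 MPa.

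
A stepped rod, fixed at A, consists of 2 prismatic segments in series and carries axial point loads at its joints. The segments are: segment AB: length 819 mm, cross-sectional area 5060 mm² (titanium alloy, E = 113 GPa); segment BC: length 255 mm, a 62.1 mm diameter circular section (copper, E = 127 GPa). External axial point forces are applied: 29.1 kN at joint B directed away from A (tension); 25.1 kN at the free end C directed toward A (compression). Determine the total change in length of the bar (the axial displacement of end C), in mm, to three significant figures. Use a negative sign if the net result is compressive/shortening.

Internal axial forces (sectioning from the free end, tension +): N_BC = -25.1 kN, N_AB = 4 kN.
A_BC = 3029 mm².
δ_AB = 4000·819/(5060·113000) = 0.005729 mm
δ_BC = -25100·255/(3029·127000) = -0.01664 mm
δ = Σδ_i = -0.01091 mm.

-0.0109 mm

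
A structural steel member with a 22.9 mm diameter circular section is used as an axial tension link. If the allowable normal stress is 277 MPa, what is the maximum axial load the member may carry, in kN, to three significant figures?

114 kN

A = 411.9 mm².
P_max = σ_allow · A = 277 · 411.9 = 114100 N = 114.1 kN.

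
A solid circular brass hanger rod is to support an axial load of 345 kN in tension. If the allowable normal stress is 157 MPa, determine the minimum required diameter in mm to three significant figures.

52.9 mm

Required area A ≥ P/σ_allow = 345000/157 = 2197 mm².
For a solid circular section, d ≥ √(4A/π) = 52.9 mm.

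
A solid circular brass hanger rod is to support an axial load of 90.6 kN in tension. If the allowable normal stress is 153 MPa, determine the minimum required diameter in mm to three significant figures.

27.5 mm

Required area A ≥ P/σ_allow = 90600/153 = 592.2 mm².
For a solid circular section, d ≥ √(4A/π) = 27.46 mm.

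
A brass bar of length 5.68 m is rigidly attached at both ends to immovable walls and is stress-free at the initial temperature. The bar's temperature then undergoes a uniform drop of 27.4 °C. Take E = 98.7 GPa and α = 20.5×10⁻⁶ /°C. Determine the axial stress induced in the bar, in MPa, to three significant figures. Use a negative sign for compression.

Free thermal expansion αLΔT = 20.5e-6 · 5680 · -27.4 = -3.19 mm.
The walls impose strain ε = −(-3.19)/5680 = 5.6170e-04; σ = Eε = 98700 · 5.6170e-04 = 55.44 MPa.

55.4 MPa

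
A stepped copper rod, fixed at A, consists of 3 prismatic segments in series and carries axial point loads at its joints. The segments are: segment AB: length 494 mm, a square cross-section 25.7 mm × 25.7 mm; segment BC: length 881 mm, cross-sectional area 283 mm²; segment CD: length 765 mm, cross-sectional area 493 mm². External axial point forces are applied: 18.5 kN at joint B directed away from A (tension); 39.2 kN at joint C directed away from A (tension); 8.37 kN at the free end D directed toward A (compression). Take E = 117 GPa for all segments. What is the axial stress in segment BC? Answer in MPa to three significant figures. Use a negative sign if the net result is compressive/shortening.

109 MPa

Internal axial forces (sectioning from the free end, tension +): N_CD = -8.37 kN, N_BC = 30.83 kN, N_AB = 49.33 kN.
σ_BC = N_BC/A_BC = 30830/283 = 108.9 MPa.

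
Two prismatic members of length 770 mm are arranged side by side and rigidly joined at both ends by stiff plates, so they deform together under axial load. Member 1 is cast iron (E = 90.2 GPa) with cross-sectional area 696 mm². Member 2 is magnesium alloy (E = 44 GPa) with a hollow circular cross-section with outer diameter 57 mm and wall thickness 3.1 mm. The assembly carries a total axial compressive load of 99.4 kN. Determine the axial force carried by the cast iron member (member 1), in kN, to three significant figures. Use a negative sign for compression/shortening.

-72.7 kN

A_2 = 524.9 mm².
Equal strain + equilibrium ⇒ each member carries load in proportion to AE: A₁E₁ = 62780000 N, A₂E₂ = 23100000 N, ΣAE = 85880000 N.
F₁ = P·A₁E₁/ΣAE = -99400·62780000/85880000 = -72670 N.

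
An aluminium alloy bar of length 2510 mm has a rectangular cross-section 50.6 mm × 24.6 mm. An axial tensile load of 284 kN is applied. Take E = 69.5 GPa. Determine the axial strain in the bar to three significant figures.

A = 1245 mm².
σ = N/A = 228.2 MPa; ε = σ/E = 228.2/69500 = 3.283e-03.

0.00328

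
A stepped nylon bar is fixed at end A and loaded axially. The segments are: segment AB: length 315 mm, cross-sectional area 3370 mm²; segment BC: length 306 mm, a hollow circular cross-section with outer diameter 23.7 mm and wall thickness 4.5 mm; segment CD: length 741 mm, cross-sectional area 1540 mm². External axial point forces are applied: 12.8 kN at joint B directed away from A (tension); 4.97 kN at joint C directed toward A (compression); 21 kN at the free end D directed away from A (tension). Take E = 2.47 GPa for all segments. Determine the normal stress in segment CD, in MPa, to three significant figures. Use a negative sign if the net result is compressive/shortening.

13.6 MPa

Internal axial forces (sectioning from the free end, tension +): N_CD = 21 kN, N_BC = 16.03 kN, N_AB = 28.83 kN.
σ_CD = N_CD/A_CD = 21000/1540 = 13.64 MPa.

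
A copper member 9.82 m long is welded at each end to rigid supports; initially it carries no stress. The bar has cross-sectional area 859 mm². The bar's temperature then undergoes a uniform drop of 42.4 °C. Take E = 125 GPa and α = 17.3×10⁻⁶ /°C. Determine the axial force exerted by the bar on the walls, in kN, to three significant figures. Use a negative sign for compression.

78.8 kN

Free thermal expansion αLΔT = 17.3e-6 · 9820 · -42.4 = -7.203 mm.
The walls impose strain ε = −(-7.203)/9820 = 7.3352e-04; σ = Eε = 125000 · 7.3352e-04 = 91.69 MPa.
Wall reaction R = σ·A = 91.69·859 = 78760 N = 78.76 kN.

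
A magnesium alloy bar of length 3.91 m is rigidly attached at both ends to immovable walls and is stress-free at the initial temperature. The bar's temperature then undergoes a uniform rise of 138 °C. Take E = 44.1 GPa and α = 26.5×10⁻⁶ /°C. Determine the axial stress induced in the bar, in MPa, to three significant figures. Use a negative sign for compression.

Free thermal expansion αLΔT = 26.5e-6 · 3910 · 138 = 14.3 mm.
The walls impose strain ε = −(14.3)/3910 = -3.6570e-03; σ = Eε = 44100 · -3.6570e-03 = -161.3 MPa.

-161 MPa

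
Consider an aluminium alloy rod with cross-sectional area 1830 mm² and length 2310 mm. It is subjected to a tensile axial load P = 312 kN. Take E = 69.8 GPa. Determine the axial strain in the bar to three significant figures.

0.00244

σ = N/A = 170.5 MPa; ε = σ/E = 170.5/69800 = 2.443e-03.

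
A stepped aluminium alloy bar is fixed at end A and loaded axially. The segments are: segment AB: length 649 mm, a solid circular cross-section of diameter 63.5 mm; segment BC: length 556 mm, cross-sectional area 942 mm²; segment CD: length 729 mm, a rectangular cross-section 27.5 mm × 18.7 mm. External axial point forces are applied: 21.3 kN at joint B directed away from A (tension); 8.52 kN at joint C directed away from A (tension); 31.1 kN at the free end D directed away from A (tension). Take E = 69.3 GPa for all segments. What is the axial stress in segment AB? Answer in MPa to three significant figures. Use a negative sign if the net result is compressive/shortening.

19.2 MPa

Internal axial forces (sectioning from the free end, tension +): N_CD = 31.1 kN, N_BC = 39.62 kN, N_AB = 60.92 kN.
A_AB = 3167 mm².
σ_AB = N_AB/A_AB = 60920/3167 = 19.24 MPa.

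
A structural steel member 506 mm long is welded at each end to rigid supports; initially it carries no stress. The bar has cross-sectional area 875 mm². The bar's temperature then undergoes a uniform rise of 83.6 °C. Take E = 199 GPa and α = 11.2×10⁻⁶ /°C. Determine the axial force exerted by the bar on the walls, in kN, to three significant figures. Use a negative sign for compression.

-163 kN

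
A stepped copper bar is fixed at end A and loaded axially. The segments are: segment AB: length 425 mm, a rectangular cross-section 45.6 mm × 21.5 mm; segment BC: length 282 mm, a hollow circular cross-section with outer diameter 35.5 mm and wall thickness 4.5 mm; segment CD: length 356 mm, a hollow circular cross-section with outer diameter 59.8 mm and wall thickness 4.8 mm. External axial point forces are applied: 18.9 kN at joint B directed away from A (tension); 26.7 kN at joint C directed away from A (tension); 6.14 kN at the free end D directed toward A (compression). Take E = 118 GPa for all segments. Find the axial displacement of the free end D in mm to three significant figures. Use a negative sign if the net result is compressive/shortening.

0.235 mm

Internal axial forces (sectioning from the free end, tension +): N_CD = -6.14 kN, N_BC = 20.56 kN, N_AB = 39.46 kN.
A_AB = 980.4 mm².
A_BC = 438.3 mm².
A_CD = 829.4 mm².
δ_AB = 39460·425/(980.4·118000) = 0.145 mm
δ_BC = 20560·282/(438.3·118000) = 0.1121 mm
δ_CD = -6140·356/(829.4·118000) = -0.02233 mm
δ = Σδ_i = 0.2347 mm.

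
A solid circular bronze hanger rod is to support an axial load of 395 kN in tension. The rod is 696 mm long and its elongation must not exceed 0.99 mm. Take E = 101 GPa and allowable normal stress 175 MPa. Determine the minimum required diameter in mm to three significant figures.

Required area A ≥ P/σ_allow = 395000/175 = 2257 mm².
For a solid circular section, d ≥ √(4A/π) = 53.61 mm.
Elongation limit: A ≥ PL/(Eδ_allow) = 395000·696/(101000·0.99) = 2749 mm² ⇒ d ≥ 59.17 mm.
The elongation limit governs.

59.2 mm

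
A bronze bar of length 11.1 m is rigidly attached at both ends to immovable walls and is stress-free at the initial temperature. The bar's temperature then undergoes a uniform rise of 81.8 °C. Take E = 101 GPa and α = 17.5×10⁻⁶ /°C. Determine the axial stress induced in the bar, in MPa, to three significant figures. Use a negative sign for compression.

-145 MPa

Free thermal expansion αLΔT = 17.5e-6 · 11100 · 81.8 = 15.89 mm.
The walls impose strain ε = −(15.89)/11100 = -1.4315e-03; σ = Eε = 101000 · -1.4315e-03 = -144.6 MPa.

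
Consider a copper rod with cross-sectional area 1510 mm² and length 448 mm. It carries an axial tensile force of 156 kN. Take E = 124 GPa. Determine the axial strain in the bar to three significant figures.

σ = N/A = 103.3 MPa; ε = σ/E = 103.3/124000 = 8.332e-04.

8.33e-04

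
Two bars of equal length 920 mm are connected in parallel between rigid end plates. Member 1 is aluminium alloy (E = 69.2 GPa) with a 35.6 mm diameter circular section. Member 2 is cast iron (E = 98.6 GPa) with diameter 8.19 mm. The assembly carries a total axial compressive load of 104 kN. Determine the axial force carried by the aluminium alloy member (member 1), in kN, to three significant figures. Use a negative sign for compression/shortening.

-96.7 kN

A_1 = 995.4 mm².
A_2 = 52.68 mm².
Equal strain + equilibrium ⇒ each member carries load in proportion to AE: A₁E₁ = 68880000 N, A₂E₂ = 5194000 N, ΣAE = 74070000 N.
F₁ = P·A₁E₁/ΣAE = -104000·68880000/74070000 = -96710 N.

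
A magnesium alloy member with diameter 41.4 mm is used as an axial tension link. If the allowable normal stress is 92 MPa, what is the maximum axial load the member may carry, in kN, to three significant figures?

124 kN

A = 1346 mm².
P_max = σ_allow · A = 92 · 1346 = 123800 N = 123.8 kN.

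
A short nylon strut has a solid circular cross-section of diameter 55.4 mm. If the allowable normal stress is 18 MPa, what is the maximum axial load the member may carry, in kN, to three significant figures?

A = 2411 mm².
P_max = σ_allow · A = 18 · 2411 = 43390 N = 43.39 kN.

43.4 kN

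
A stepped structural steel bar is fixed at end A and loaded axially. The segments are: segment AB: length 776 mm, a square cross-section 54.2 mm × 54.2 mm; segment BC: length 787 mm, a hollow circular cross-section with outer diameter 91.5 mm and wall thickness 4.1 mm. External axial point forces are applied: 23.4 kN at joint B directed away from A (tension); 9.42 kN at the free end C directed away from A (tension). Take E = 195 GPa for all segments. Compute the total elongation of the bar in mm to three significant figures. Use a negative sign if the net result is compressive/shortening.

Internal axial forces (sectioning from the free end, tension +): N_BC = 9.42 kN, N_AB = 32.82 kN.
A_AB = 2938 mm².
A_BC = 1126 mm².
δ_AB = 32820·776/(2938·195000) = 0.04446 mm
δ_BC = 9420·787/(1126·195000) = 0.03377 mm
δ = Σδ_i = 0.07823 mm.

0.0782 mm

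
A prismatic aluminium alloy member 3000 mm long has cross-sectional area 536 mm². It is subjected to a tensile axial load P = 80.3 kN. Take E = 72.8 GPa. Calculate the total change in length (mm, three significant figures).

6.17 mm

δ_mech = NL/(AE) = 80300·3000/(536·72800) = 6.174 mm.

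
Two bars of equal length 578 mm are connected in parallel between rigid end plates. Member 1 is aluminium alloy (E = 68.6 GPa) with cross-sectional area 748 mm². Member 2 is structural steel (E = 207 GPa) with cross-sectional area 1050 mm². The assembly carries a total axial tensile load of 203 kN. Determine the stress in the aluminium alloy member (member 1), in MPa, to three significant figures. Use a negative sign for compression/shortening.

Equal strain + equilibrium ⇒ each member carries load in proportion to AE: A₁E₁ = 51310000 N, A₂E₂ = 217400000 N, ΣAE = 268700000 N.
σ₁ = P·E₁/ΣAE = 203000·68600/268700000 = 51.83 MPa.

51.8 MPa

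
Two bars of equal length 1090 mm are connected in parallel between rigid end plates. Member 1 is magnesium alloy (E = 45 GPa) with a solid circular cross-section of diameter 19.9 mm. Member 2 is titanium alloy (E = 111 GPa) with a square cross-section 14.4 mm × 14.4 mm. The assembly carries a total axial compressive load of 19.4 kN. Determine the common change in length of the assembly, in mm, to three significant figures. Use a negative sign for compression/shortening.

A_1 = 311 mm².
A_2 = 207.4 mm².
Equal strain + equilibrium ⇒ each member carries load in proportion to AE: A₁E₁ = 14000000 N, A₂E₂ = 23020000 N, ΣAE = 37010000 N.
δ = PL/ΣAE = -19400·1090/37010000 = -0.5713 mm.

-0.571 mm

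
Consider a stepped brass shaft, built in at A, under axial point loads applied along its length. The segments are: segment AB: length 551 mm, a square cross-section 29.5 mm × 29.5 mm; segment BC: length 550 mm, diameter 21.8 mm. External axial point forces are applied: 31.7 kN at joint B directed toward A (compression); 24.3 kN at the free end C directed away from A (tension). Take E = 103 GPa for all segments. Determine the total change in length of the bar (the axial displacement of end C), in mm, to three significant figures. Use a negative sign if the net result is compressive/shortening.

Internal axial forces (sectioning from the free end, tension +): N_BC = 24.3 kN, N_AB = -7.4 kN.
A_AB = 870.2 mm².
A_BC = 373.3 mm².
δ_AB = -7400·551/(870.2·103000) = -0.04549 mm
δ_BC = 24300·550/(373.3·103000) = 0.3476 mm
δ = Σδ_i = 0.3022 mm.

0.302 mm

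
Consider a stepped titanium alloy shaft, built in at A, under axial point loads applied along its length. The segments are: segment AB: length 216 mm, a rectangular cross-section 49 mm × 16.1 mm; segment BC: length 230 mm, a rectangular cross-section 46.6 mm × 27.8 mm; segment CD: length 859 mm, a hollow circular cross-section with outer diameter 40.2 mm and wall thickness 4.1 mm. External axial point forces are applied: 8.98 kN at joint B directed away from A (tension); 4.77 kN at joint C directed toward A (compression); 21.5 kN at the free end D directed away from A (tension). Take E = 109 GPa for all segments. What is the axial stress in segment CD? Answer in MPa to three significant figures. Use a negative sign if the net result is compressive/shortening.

46.2 MPa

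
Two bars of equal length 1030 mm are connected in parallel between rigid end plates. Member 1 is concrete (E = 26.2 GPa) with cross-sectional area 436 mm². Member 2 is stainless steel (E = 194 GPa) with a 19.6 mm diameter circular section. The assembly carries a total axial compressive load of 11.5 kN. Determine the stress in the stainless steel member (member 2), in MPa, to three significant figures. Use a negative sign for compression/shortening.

A_2 = 301.7 mm².
Equal strain + equilibrium ⇒ each member carries load in proportion to AE: A₁E₁ = 11420000 N, A₂E₂ = 58530000 N, ΣAE = 69960000 N.
σ₂ = P·E₂/ΣAE = -11500·194000/69960000 = -31.89 MPa.

-31.9 MPa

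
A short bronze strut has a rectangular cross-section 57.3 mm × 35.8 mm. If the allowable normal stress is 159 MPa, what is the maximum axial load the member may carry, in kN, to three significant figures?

326 kN

A = 2051 mm².
P_max = σ_allow · A = 159 · 2051 = 326200 N = 326.2 kN.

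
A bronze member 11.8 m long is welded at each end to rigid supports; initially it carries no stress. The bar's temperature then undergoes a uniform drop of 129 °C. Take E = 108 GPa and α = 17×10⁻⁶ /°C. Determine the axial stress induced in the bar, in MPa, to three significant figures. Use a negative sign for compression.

Free thermal expansion αLΔT = 17e-6 · 11800 · -129 = -25.88 mm.
The walls impose strain ε = −(-25.88)/11800 = 2.1930e-03; σ = Eε = 108000 · 2.1930e-03 = 236.8 MPa.

237 MPa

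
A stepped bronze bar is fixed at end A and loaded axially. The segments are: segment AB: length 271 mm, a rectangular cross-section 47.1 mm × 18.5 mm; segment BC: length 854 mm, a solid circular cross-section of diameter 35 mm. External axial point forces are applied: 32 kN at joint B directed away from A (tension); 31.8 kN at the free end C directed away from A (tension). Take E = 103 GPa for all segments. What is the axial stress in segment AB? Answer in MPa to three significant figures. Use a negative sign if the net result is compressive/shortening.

Internal axial forces (sectioning from the free end, tension +): N_BC = 31.8 kN, N_AB = 63.8 kN.
A_AB = 871.4 mm².
σ_AB = N_AB/A_AB = 63800/871.4 = 73.22 MPa.

73.2 MPa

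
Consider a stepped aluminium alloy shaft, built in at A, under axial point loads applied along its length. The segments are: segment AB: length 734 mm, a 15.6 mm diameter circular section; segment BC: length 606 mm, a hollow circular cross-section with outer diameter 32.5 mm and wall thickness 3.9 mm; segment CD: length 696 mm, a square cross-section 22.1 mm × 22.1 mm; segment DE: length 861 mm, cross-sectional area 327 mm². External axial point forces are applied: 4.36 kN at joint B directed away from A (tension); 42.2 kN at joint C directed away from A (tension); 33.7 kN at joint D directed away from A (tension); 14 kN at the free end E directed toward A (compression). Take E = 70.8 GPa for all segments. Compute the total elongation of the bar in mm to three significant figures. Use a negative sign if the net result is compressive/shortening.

4.98 mm

Internal axial forces (sectioning from the free end, tension +): N_DE = -14 kN, N_CD = 19.7 kN, N_BC = 61.9 kN, N_AB = 66.26 kN.
A_AB = 191.1 mm².
A_BC = 350.4 mm².
A_CD = 488.4 mm².
δ_AB = 66260·734/(191.1·70800) = 3.594 mm
δ_BC = 61900·606/(350.4·70800) = 1.512 mm
δ_CD = 19700·696/(488.4·70800) = 0.3965 mm
δ_DE = -14000·861/(327·70800) = -0.5207 mm
δ = Σδ_i = 4.982 mm.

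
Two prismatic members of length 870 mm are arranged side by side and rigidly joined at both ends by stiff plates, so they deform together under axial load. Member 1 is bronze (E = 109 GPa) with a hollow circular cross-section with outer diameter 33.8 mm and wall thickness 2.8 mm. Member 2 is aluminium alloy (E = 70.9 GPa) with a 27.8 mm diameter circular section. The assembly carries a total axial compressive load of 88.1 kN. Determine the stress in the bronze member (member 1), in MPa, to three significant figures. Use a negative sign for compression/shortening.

-132 MPa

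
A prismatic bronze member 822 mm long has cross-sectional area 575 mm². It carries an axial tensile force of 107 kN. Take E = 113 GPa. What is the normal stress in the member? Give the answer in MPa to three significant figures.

186 MPa

σ = N/A = 107000/575 = 186.1 MPa.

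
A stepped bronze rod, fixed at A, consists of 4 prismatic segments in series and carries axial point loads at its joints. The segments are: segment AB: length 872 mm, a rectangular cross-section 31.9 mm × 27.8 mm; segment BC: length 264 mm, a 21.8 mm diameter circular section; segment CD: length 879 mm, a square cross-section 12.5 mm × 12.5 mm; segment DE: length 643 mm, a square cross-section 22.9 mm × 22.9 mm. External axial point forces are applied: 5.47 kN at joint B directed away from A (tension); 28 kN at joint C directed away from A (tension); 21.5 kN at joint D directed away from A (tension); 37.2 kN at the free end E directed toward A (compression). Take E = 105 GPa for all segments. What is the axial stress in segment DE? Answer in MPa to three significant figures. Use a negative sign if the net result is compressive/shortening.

Internal axial forces (sectioning from the free end, tension +): N_DE = -37.2 kN, N_CD = -15.7 kN, N_BC = 12.3 kN, N_AB = 17.77 kN.
A_DE = 524.4 mm².
σ_DE = N_DE/A_DE = -37200/524.4 = -70.94 MPa.

-70.9 MPa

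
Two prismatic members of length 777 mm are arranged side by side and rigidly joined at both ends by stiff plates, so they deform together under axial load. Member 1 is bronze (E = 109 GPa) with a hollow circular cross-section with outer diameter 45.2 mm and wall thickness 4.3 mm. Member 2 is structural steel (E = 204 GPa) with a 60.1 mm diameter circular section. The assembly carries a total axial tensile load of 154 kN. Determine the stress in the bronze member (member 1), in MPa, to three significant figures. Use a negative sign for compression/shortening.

A_1 = 552.5 mm².
A_2 = 2837 mm².
Equal strain + equilibrium ⇒ each member carries load in proportion to AE: A₁E₁ = 60220000 N, A₂E₂ = 578700000 N, ΣAE = 638900000 N.
σ₁ = P·E₁/ΣAE = 154000·109000/638900000 = 26.27 MPa.

26.3 MPa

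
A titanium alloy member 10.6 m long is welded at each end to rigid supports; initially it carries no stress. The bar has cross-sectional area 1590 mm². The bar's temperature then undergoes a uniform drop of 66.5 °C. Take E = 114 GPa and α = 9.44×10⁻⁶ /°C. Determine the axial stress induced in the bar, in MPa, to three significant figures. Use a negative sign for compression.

71.6 MPa

Free thermal expansion αLΔT = 9.44e-6 · 10600 · -66.5 = -6.654 mm.
The walls impose strain ε = −(-6.654)/10600 = 6.2776e-04; σ = Eε = 114000 · 6.2776e-04 = 71.56 MPa.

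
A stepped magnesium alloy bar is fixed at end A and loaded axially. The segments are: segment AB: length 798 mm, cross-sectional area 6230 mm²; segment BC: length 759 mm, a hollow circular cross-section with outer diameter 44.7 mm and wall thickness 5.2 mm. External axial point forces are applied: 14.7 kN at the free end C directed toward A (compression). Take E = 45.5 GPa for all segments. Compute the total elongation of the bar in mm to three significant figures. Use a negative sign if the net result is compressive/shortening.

-0.421 mm

Internal axial forces (sectioning from the free end, tension +): N_BC = -14.7 kN, N_AB = -14.7 kN.
A_BC = 645.3 mm².
δ_AB = -14700·798/(6230·45500) = -0.04138 mm
δ_BC = -14700·759/(645.3·45500) = -0.38 mm
δ = Σδ_i = -0.4214 mm.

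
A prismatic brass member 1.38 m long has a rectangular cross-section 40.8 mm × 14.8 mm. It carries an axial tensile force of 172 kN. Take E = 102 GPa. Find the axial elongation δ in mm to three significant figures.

A = 603.8 mm².
δ_mech = NL/(AE) = 172000·1380/(603.8·102000) = 3.854 mm.

3.85 mm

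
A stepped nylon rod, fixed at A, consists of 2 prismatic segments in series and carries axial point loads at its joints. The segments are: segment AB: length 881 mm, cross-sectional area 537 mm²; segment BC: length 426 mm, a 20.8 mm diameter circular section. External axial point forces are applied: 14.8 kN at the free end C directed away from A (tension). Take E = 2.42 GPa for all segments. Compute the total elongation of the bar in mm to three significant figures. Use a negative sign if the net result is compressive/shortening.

Internal axial forces (sectioning from the free end, tension +): N_BC = 14.8 kN, N_AB = 14.8 kN.
A_BC = 339.8 mm².
δ_AB = 14800·881/(537·2420) = 10.03 mm
δ_BC = 14800·426/(339.8·2420) = 7.667 mm
δ = Σδ_i = 17.7 mm.

17.7 mm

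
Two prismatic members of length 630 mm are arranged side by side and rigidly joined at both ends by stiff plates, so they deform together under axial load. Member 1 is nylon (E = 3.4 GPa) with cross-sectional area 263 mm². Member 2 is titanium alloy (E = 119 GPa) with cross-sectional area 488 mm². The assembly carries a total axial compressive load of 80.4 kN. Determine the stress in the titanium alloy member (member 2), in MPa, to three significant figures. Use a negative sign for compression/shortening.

Equal strain + equilibrium ⇒ each member carries load in proportion to AE: A₁E₁ = 894200 N, A₂E₂ = 58070000 N, ΣAE = 58970000 N.
σ₂ = P·E₂/ΣAE = -80400·119000/58970000 = -162.3 MPa.

-162 MPa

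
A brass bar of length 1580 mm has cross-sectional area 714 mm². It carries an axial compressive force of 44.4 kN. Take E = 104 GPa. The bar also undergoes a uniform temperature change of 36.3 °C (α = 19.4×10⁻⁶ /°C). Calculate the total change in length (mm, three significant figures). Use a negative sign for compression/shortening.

0.168 mm

δ_mech = NL/(AE) = -44400·1580/(714·104000) = -0.9447 mm.
δ_thermal = αLΔT = 19.4e-6·1580·36.3 = 1.113 mm.
δ = δ_mech + δ_thermal = 0.1679 mm.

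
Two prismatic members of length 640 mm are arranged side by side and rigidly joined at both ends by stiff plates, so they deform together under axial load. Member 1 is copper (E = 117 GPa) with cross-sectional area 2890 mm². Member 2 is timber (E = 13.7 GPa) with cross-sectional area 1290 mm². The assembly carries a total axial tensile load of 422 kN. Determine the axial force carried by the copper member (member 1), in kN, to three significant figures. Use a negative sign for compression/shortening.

401 kN

Equal strain + equilibrium ⇒ each member carries load in proportion to AE: A₁E₁ = 338100000 N, A₂E₂ = 17670000 N, ΣAE = 355800000 N.
F₁ = P·A₁E₁/ΣAE = 422000·338100000/355800000 = 401000 N.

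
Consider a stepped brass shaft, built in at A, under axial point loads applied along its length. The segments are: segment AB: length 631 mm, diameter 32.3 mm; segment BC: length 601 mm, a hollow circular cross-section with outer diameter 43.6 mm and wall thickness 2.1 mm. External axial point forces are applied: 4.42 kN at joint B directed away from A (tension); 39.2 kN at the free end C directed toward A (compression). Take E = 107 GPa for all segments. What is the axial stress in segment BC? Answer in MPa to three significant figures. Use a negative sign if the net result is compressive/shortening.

Internal axial forces (sectioning from the free end, tension +): N_BC = -39.2 kN, N_AB = -34.78 kN.
A_BC = 273.8 mm².
σ_BC = N_BC/A_BC = -39200/273.8 = -143.2 MPa.

-143 MPa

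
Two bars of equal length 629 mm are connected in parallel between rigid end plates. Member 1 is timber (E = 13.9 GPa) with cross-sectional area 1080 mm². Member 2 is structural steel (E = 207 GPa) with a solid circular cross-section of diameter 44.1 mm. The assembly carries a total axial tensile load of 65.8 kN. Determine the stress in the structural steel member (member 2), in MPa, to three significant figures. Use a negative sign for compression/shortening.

41.1 MPa

A_2 = 1527 mm².
Equal strain + equilibrium ⇒ each member carries load in proportion to AE: A₁E₁ = 15010000 N, A₂E₂ = 316200000 N, ΣAE = 331200000 N.
σ₂ = P·E₂/ΣAE = 65800·207000/331200000 = 41.13 MPa.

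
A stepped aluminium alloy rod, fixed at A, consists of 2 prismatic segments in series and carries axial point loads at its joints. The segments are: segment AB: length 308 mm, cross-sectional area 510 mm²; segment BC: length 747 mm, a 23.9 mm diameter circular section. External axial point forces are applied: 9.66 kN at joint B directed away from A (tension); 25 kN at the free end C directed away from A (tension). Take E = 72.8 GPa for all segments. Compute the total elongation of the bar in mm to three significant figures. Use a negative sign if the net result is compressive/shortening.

Internal axial forces (sectioning from the free end, tension +): N_BC = 25 kN, N_AB = 34.66 kN.
A_BC = 448.6 mm².
δ_AB = 34660·308/(510·72800) = 0.2875 mm
δ_BC = 25000·747/(448.6·72800) = 0.5718 mm
δ = Σδ_i = 0.8593 mm.

0.859 mm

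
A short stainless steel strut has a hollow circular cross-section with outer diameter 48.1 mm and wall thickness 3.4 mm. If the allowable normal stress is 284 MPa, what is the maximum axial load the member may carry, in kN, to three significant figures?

136 kN

A = 477.5 mm².
P_max = σ_allow · A = 284 · 477.5 = 135600 N = 135.6 kN.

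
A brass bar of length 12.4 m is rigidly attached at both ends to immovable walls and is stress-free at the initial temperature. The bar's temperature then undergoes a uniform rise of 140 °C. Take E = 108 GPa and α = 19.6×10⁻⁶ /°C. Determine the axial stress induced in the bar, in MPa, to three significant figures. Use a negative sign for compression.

Free thermal expansion αLΔT = 19.6e-6 · 12400 · 140 = 34.03 mm.
The walls impose strain ε = −(34.03)/12400 = -2.7440e-03; σ = Eε = 108000 · -2.7440e-03 = -296.4 MPa.

-296 MPa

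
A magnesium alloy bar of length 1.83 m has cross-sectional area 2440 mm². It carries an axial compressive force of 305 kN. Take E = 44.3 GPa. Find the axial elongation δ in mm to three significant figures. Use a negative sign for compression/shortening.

δ_mech = NL/(AE) = -305000·1830/(2440·44300) = -5.164 mm.

-5.16 mm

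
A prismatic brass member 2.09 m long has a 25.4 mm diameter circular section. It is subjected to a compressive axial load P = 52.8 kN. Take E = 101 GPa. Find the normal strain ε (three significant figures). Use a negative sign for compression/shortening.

-0.00103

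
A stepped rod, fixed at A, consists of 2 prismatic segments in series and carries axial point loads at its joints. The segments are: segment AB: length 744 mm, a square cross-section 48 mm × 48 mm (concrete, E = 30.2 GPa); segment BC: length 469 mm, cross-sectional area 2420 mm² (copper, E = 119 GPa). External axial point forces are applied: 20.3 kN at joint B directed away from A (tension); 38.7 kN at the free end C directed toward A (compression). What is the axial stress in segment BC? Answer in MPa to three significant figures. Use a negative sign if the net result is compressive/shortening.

-16.0 MPa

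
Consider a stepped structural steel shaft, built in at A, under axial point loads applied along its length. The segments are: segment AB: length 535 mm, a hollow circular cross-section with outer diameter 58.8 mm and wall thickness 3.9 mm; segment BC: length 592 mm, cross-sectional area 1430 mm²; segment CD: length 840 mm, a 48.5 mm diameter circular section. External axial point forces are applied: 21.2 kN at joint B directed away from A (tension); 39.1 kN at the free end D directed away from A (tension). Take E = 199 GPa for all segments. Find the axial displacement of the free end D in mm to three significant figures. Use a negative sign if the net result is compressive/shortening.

Internal axial forces (sectioning from the free end, tension +): N_CD = 39.1 kN, N_BC = 39.1 kN, N_AB = 60.3 kN.
A_AB = 672.6 mm².
A_CD = 1847 mm².
δ_AB = 60300·535/(672.6·199000) = 0.241 mm
δ_BC = 39100·592/(1430·199000) = 0.08134 mm
δ_CD = 39100·840/(1847·199000) = 0.08934 mm
δ = Σδ_i = 0.4117 mm.

0.412 mm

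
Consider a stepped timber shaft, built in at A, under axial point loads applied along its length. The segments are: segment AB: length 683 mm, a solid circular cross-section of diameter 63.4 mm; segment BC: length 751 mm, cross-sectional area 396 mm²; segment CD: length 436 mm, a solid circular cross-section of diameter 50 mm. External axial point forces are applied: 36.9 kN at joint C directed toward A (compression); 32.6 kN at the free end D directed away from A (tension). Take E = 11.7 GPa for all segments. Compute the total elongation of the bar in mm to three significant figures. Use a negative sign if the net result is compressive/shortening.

Internal axial forces (sectioning from the free end, tension +): N_CD = 32.6 kN, N_BC = -4.3 kN, N_AB = -4.3 kN.
A_AB = 3157 mm².
A_CD = 1963 mm².
δ_AB = -4300·683/(3157·11700) = -0.07951 mm
δ_BC = -4300·751/(396·11700) = -0.697 mm
δ_CD = 32600·436/(1963·11700) = 0.6187 mm
δ = Σδ_i = -0.1578 mm.

-0.158 mm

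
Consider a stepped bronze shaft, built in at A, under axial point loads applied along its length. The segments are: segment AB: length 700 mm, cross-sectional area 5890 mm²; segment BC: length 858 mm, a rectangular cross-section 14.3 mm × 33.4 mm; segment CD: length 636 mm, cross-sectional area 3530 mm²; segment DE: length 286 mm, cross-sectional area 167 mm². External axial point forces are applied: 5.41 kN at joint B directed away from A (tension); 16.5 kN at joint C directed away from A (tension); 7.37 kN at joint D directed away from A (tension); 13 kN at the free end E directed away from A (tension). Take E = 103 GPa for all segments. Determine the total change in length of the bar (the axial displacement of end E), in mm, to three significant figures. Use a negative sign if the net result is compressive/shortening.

Internal axial forces (sectioning from the free end, tension +): N_DE = 13 kN, N_CD = 20.37 kN, N_BC = 36.87 kN, N_AB = 42.28 kN.
A_BC = 477.6 mm².
δ_AB = 42280·700/(5890·103000) = 0.04878 mm
δ_BC = 36870·858/(477.6·103000) = 0.643 mm
δ_CD = 20370·636/(3530·103000) = 0.03563 mm
δ_DE = 13000·286/(167·103000) = 0.2162 mm
δ = Σδ_i = 0.9436 mm.

0.944 mm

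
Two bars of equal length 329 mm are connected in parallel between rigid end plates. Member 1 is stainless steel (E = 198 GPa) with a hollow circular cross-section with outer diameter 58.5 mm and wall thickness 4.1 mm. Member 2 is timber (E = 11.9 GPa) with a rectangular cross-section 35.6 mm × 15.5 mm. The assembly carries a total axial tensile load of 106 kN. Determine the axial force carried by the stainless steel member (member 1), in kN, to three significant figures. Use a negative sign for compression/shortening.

A_1 = 700.7 mm².
A_2 = 551.8 mm².
Equal strain + equilibrium ⇒ each member carries load in proportion to AE: A₁E₁ = 138700000 N, A₂E₂ = 6566000 N, ΣAE = 145300000 N.
F₁ = P·A₁E₁/ΣAE = 106000·138700000/145300000 = 101200 N.

101 kN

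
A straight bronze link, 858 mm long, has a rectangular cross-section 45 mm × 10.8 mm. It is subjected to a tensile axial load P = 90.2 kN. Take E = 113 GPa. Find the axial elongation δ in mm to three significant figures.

A = 486 mm².
δ_mech = NL/(AE) = 90200·858/(486·113000) = 1.409 mm.

1.41 mm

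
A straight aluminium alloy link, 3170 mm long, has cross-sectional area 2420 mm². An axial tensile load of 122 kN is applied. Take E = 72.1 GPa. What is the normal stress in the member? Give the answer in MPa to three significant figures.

50.4 MPa

σ = N/A = 122000/2420 = 50.41 MPa.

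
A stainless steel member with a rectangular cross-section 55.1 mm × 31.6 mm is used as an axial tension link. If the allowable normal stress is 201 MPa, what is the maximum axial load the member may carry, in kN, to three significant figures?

A = 1741 mm².
P_max = σ_allow · A = 201 · 1741 = 350000 N = 350 kN.

350 kN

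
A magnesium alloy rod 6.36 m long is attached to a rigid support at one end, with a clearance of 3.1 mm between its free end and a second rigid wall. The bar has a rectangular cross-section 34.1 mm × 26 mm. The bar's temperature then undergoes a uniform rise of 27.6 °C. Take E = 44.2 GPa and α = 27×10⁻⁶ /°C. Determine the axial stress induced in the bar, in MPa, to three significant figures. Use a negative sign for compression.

Free thermal expansion αLΔT = 27e-6 · 6360 · 27.6 = 4.739 mm.
The walls engage after the gap closes; constrained expansion = 4.739 − 3.1 = 1.639 mm.
The walls impose strain ε = −(1.639)/6360 = -2.5778e-04; σ = Eε = 44200 · -2.5778e-04 = -11.39 MPa.

-11.4 MPa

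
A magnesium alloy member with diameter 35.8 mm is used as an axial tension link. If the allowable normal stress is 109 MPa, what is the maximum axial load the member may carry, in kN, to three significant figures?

A = 1007 mm².
P_max = σ_allow · A = 109 · 1007 = 109700 N = 109.7 kN.

110 kN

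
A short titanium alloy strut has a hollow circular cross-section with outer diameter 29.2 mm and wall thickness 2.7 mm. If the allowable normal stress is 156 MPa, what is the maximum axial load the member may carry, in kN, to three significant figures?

A = 224.8 mm².
P_max = σ_allow · A = 156 · 224.8 = 35070 N = 35.07 kN.

35.1 kN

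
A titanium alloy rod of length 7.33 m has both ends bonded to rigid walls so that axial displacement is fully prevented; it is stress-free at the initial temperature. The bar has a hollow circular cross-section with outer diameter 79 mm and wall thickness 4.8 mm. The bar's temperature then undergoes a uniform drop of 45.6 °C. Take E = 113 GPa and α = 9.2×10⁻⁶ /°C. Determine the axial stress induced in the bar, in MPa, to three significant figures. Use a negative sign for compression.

Free thermal expansion αLΔT = 9.2e-6 · 7330 · -45.6 = -3.075 mm.
The walls impose strain ε = −(-3.075)/7330 = 4.1952e-04; σ = Eε = 113000 · 4.1952e-04 = 47.41 MPa.

47.4 MPa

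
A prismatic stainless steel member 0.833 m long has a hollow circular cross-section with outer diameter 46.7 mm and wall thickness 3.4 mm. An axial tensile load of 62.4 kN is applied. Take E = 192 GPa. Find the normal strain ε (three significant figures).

7.03e-04

A = 462.5 mm².
σ = N/A = 134.9 MPa; ε = σ/E = 134.9/192000 = 7.027e-04.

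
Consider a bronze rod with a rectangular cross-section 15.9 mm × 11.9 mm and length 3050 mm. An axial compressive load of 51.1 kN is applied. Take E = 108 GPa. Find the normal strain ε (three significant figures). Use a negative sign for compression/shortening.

A = 189.2 mm².
σ = N/A = -270.1 MPa; ε = σ/E = -270.1/108000 = -2.501e-03.

-0.00250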